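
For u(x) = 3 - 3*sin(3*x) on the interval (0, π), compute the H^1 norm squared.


||u||_{H^1(0,π)}^2 = -12 + 54*π

u'(x) = -9*cos(3*x).
Expand u² and (u')² and integrate term by term on (0, π), using: for integers n ≥ 1, ∫_0^π sin²(nx) dx = ∫_0^π cos²(nx) dx = π/2; for n ≠ n', ∫_0^π sin(nx)sin(n'x) dx = ∫_0^π cos(nx)cos(n'x) dx = 0; and by product-to-sum, ∫_0^π sin(nx)cos(n'x) dx = ½∫_0^π [sin((n+n')x) + sin((n−n')x)] dx, which is 0 when n+n' is even and 2n/(n²−n'²) when n+n' is odd (it need not vanish on (0, π)). For the constant mode: ∫_0^π 1 dx = π, ∫_0^π cos(nx) dx = 0, ∫_0^π sin(nx) dx = (1−(−1)^n)/n.
  u² squared terms: (3)²·∫1 dx = 9·π = 9*π;  (-3)²·∫sin(3x)² dx = 9·π/2 = 9*π/2.
  u² cross terms: 2·(3)·(-3)·∫1·sin(3x) dx = -18·(2/3) = -12.
  So ∫_0^π u² dx = 9*π + 9*π/2 − 12 = -12 + 27*π/2.
  (u')² squared terms: (-9)²·∫cos(3x)² dx = 81·π/2 = 81*π/2.
  So ∫_0^π (u')² dx = 81*π/2.
||u||_{H^1}^2 = (-12 + 27*π/2) + (81*π/2) = -12 + 54*π.


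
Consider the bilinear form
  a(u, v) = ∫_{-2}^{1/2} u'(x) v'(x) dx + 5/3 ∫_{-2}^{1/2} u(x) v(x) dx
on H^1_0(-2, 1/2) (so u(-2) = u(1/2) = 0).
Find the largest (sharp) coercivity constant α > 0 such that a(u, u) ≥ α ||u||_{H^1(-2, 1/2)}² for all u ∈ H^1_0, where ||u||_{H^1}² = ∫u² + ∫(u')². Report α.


α = 1

Coercivity of a(·,·) on H^1_0(-2, 1/2) means a(u, u) ≥ α ||u||_{H^1}² for every u ∈ H^1_0.
The interval has length L = 5/2, and Poincaré/coercivity depend only on L. Here a(u, u) = ∫(u')² + (5/3)·∫u².
Here c = 5/3 ≥ 1, so a(u,u) = ∫(u')² + c∫u² ≥ ∫(u')² + ∫u² = ||u||_{H^1}², i.e. α = 1 works. No larger α is possible: a(u,u) ≥ α||u||_{H^1}² means (1−α)∫(u')² ≥ (α−c)∫u², and for the modes u_n = sin(nπ(x−x₀)/L) (x₀ the left endpoint) one has ∫u_n²/∫(u_n')² = (L/(nπ))² → 0, so a(u_n,u_n)/||u_n||_{H^1}² → 1. Hence the optimal constant is α = 1.
Therefore α = 1.


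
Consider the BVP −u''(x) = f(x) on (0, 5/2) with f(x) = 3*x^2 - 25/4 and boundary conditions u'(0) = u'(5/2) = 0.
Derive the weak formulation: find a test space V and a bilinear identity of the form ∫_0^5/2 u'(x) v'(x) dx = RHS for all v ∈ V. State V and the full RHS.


V = H^1(0, 5/2) (no boundary constraint on v; u is determined up to an additive constant); weak form: ∫_0^5/2 u'v' dx = ∫_0^5/2 (3*x^2 - 25/4) v dx for all v ∈ V.

Multiply both sides by a test function v and integrate from 0 to 5/2:
  ∫_0^5/2 −u''(x) v(x) dx = ∫_0^5/2 f(x) v(x) dx.
Integrate the LHS by parts once:
  ∫_0^5/2 −u'' v dx = −[u'(x) v(x)]_0^5/2 + ∫_0^5/2 u'(x) v'(x) dx.
Thus ∫_0^5/2 u'(x) v'(x) dx = ∫_0^5/2 f(x) v(x) dx + [u'(x) v(x)]_0^5/2.
Choose V so that boundary terms are either known or forced to vanish.
u has homogeneous Neumann: u'(0) = u'(5/2) = 0. So [u' v]_0^5/2 = 0·v(5/2) − 0·v(0) = 0 for any v; take V = H^1(0, 5/2).
Weak formulation: find u (satisfying any essential BC) such that ∫_0^5/2 u'(x) v'(x) dx = ∫_0^5/2 f v dx for all v ∈ V (homogeneous Neumann, so boundary terms vanish).
Substituting f(x) = 3*x^2 - 25/4, the right-hand side is ∫_0^5/2 (3*x^2 - 25/4) v dx.
Compatibility check (pure Neumann): taking v ≡ 1 ∈ V gives 0 = ∫_0^5/2 f dx + (0) − (0), i.e. ∫_0^5/2 f dx must equal u'(0) − u'(5/2) = 0. Indeed ∫_0^5/2 (3*x^2 - 25/4) dx = 0, so the data are compatible. The solution is then unique only up to an additive constant (fix it e.g. by requiring ∫_0^5/2 u dx = 0).


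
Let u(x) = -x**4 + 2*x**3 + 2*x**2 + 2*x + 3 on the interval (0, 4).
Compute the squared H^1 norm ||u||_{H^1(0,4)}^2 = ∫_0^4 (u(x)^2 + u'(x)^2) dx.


||u||_{H^1}^2 = 668908/63

The H^1 norm (squared) on an interval (0, L) is
  ||u||_{H^1}^2 = ∫_0^L u(x)^2 dx + ∫_0^L u'(x)^2 dx.
Compute u'(x) = -4*x**3 + 6*x**2 + 4*x + 2.
Then u(x)^2 = x**8 - 4*x**7 + 4*x**5 + 6*x**4 + 20*x**3 + 16*x**2 + 12*x + 9 and u'(x)^2 = 16*x**6 - 48*x**5 + 4*x**4 + 32*x**3 + 40*x**2 + 16*x + 4.
Integrate each monomial from 0 to 4 using ∫_0^4 c·x^n dx = c·4^(n+1)/(n+1):
  ∫_0^4 u(x)^2 dx = ∫_0^4 (x^8 - 4*x^7 + 4*x^5 + 6*x^4 + 20*x^3 + 16*x^2 + 12*x + 9) dx. Term by term:
    ∫_0^4 x^8 dx = 262144/9;  ∫_0^4 -4*x^7 dx = -32768;  ∫_0^4 4*x^5 dx = 8192/3;
    ∫_0^4 6*x^4 dx = 6144/5;  ∫_0^4 20*x^3 dx = 1280;  ∫_0^4 16*x^2 dx = 1024/3;
    ∫_0^4 12*x dx = 96;  ∫_0^4 9 dx = 36.
  Sum: 262144/9 − 32768 + 8192/3 + 6144/5 + 1280 + 1024/3 + 96 + 36 = 93236/45.
  ∫_0^4 u'(x)^2 dx = ∫_0^4 (16*x^6 - 48*x^5 + 4*x^4 + 32*x^3 + 40*x^2 + 16*x + 4) dx. Term by term:
    ∫_0^4 16*x^6 dx = 262144/7;  ∫_0^4 -48*x^5 dx = -32768;  ∫_0^4 4*x^4 dx = 4096/5;
    ∫_0^4 32*x^3 dx = 2048;  ∫_0^4 40*x^2 dx = 2560/3;  ∫_0^4 16*x dx = 128;
    ∫_0^4 4 dx = 16.
  Sum: 262144/7 − 32768 + 4096/5 + 2048 + 2560/3 + 128 + 16 = 897296/105.
Adding: ||u||_{H^1}^2 = 93236/45 + 897296/105 = 668908/63.


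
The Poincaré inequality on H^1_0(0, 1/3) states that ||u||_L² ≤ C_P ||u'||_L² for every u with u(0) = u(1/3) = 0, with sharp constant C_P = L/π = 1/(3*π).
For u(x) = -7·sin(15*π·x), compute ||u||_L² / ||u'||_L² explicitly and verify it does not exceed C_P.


||u||_L² / ||u'||_L² = 1/(15*π) < C_P = 1/(3*π).

u(x) = -7·sin(15*π·x), so u'(x) = -105*π*cos(15*π*x).
Writing u(x) = A·sin(kπx/L) with A = -7 and k = 5, use ∫_0^L sin²(kπx/L) dx = L/2 and ∫_0^L cos²(kπx/L) dx = L/2.
u² = 49·sin²(15*π·x) and (u')² = 11025*π^2·cos²(15*π·x), and each of sin², cos² integrates to L/2 = 1/6 over (0, 1/3).
∫_0^1/3 u² dx = 49/6, so ||u||_L² = 7*sqrt(6)/6.
∫_0^1/3 (u')² dx = 3675*π^2/2, so ||u'||_L² = 35*sqrt(6)*π/2.
Ratio ||u||_L² / ||u'||_L² = 1/(15*π).
Sharp Poincaré constant on H^1_0(0, 1/3) is C_P = L/π = 1/(3*π), achieved by sin(3*π·x).
This is the k = 5 harmonic; the ratio L/(kπ) is strictly less than C_P = L/π, consistent with the sharp inequality ||u||_L² ≤ C_P ||u'||_L².


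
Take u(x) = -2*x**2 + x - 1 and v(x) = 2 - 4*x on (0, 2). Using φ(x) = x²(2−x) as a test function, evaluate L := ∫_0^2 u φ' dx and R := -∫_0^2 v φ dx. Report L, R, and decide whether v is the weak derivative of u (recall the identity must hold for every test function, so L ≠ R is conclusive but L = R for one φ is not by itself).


LHS = 76/15, RHS = 56/15. No, v is not the weak derivative of u.

u(x) = -2*x**2 + x - 1, classical derivative u'(x) = 1 - 4*x.
φ(x) = x²(2−x), so φ'(x) = x*(4 - 3*x).
Note φ(0) = φ(2) = 0, so the boundary term u·φ vanishes.
LHS = ∫_0^2 u(x) φ'(x) dx = ∫_0^2 (6*x^4 - 11*x^3 + 7*x^2 - 4*x) dx. Term by term:
  ∫_0^2 6*x^4 dx = 192/5;  ∫_0^2 -11*x^3 dx = -44;  ∫_0^2 7*x^2 dx = 56/3;
  ∫_0^2 -4*x dx = -8.
Sum: 192/5 − 44 + 56/3 − 8 = 76/15.
So LHS = 76/15.
∫_0^2 v(x) φ(x) dx = ∫_0^2 (4*x^4 - 10*x^3 + 4*x^2) dx. Term by term:
  ∫_0^2 4*x^4 dx = 128/5;  ∫_0^2 -10*x^3 dx = -40;  ∫_0^2 4*x^2 dx = 32/3.
Sum: 128/5 − 40 + 32/3 = -56/15.
So RHS = -∫_0^2 v(x) φ(x) dx = 56/15.
LHS − RHS = 4/3 ≠ 0, so the identity fails.
(For a valid weak derivative the identity must hold for EVERY test function, in particular this one. The failure shows v is NOT the weak derivative of u.)
Correct weak derivative would be u'(x) = 1 - 4*x.


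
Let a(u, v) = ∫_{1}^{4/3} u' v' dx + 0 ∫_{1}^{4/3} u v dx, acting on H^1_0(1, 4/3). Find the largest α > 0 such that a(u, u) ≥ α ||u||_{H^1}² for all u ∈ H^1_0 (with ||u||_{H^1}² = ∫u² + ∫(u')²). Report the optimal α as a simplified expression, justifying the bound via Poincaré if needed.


α = 9*π^2/(1 + 9*π^2)

Coercivity of a(·,·) on H^1_0(1, 4/3) means a(u, u) ≥ α ||u||_{H^1}² for every u ∈ H^1_0.
The interval has length L = 1/3, and Poincaré/coercivity depend only on L. Here a(u, u) = ∫(u')² + (0)·∫u².
Here c = 0, so a(u,u) = ∫(u')² alone. The condition a(u,u) ≥ α||u||_{H^1}² reads (1−α)∫(u')² ≥ (α−c)∫u². Any admissible α is ≤ 1 (rapidly oscillating u have ∫u²/∫(u')² → 0), and α = 1 would force 0 ≥ (1−c)∫u², impossible since c < 1; so 1−α > 0. By the sharp Poincaré inequality on H^1_0 of an interval of length L, ∫(u')² ≥ (π/L)²∫u² with equality for the first sine mode sin(π(x−x₀)/L) (x₀ the left endpoint), so the inequality holds for all u iff (1−α)(π/L)² ≥ α − c, i.e. α ≤ ((π/L)² + c)/((π/L)² + 1) = (1 + c(L/π)²)/(1 + (L/π)²). (Direct route, valid since c ≤ 0: Poincaré gives c∫u² ≥ c(L/π)²∫(u')², so a(u,u) ≥ (1 + c(L/π)²)∫(u')², while ||u||_{H^1}² ≤ (1 + (L/π)²)∫(u')²; dividing yields the same α.) With (π/L)² = 9*π^2 and c = 0, the largest admissible constant is α = ((π/L)² + c)/((π/L)² + 1).
Simplifying, α = 9*π^2/(1 + 9*π^2).


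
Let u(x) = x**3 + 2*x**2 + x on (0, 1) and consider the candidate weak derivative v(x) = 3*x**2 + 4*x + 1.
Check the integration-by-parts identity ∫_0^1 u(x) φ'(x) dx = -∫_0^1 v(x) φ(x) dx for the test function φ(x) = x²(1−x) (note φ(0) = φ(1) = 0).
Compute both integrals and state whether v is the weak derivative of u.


LHS = -23/60, RHS = -23/60. Yes, v = u' weakly.

u(x) = x**3 + 2*x**2 + x, classical derivative u'(x) = 3*x**2 + 4*x + 1.
φ(x) = x²(1−x), so φ'(x) = x*(2 - 3*x).
Note φ(0) = φ(1) = 0, so the boundary term u·φ vanishes.
LHS = ∫_0^1 u(x) φ'(x) dx = ∫_0^1 (-3*x^5 - 4*x^4 + x^3 + 2*x^2) dx. Term by term:
  ∫_0^1 -3*x^5 dx = -1/2;  ∫_0^1 -4*x^4 dx = -4/5;  ∫_0^1 x^3 dx = 1/4;
  ∫_0^1 2*x^2 dx = 2/3.
Sum: -1/2 − 4/5 + 1/4 + 2/3 = -23/60.
So LHS = -23/60.
∫_0^1 v(x) φ(x) dx = ∫_0^1 (-3*x^5 - x^4 + 3*x^3 + x^2) dx. Term by term:
  ∫_0^1 -3*x^5 dx = -1/2;  ∫_0^1 -x^4 dx = -1/5;  ∫_0^1 3*x^3 dx = 3/4;
  ∫_0^1 x^2 dx = 1/3.
Sum: -1/2 − 1/5 + 3/4 + 1/3 = 23/60.
So RHS = -∫_0^1 v(x) φ(x) dx = -23/60.
LHS = RHS, so the identity holds for this test φ.
Moreover u is smooth here and v(x) = u'(x) = 3*x**2 + 4*x + 1 pointwise, so the identity holds for every test function. Hence v is the weak derivative of u.


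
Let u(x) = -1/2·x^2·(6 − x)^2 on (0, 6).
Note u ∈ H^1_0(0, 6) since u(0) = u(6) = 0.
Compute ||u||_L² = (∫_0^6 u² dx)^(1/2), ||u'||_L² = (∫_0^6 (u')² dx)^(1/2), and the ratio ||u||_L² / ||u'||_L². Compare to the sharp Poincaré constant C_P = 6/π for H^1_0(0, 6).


||u||_L² / ||u'||_L² = sqrt(3) < C_P = 6/π.

u(x) = -1/2·x^2·(6 − x)^2, so u'(x) = x*(x*(6 - x) - (x - 6)^2).
u(x) = -1/2·x^2·(6 − x)^2 vanishes at x = 0 and x = 6, so u ∈ H^1_0(0, 6). Differentiate via the product rule and integrate the resulting polynomials term by term.
  ∫_0^6 u² dx = ∫_0^6 (x^8/4 - 6*x^7 + 54*x^6 - 216*x^5 + 324*x^4) dx. Term by term:
    ∫_0^6 x^8/4 dx = 279936;  ∫_0^6 -6*x^7 dx = -1259712;  ∫_0^6 54*x^6 dx = 15116544/7;
    ∫_0^6 -216*x^5 dx = -1679616;  ∫_0^6 324*x^4 dx = 2519424/5.
  Sum: 279936 − 1259712 + 15116544/7 − 1679616 + 2519424/5 = 139968/35.
  ∫_0^6 (u')² dx = ∫_0^6 (4*x^6 - 72*x^5 + 468*x^4 - 1296*x^3 + 1296*x^2) dx. Term by term:
    ∫_0^6 4*x^6 dx = 1119744/7;  ∫_0^6 -72*x^5 dx = -559872;  ∫_0^6 468*x^4 dx = 3639168/5;
    ∫_0^6 -1296*x^3 dx = -419904;  ∫_0^6 1296*x^2 dx = 93312.
  Sum: 1119744/7 − 559872 + 3639168/5 − 419904 + 93312 = 46656/35.
∫_0^6 u² dx = 139968/35, so ||u||_L² = 216*sqrt(105)/35.
∫_0^6 (u')² dx = 46656/35, so ||u'||_L² = 216*sqrt(35)/35.
Ratio ||u||_L² / ||u'||_L² = sqrt(3).
Sharp Poincaré constant on H^1_0(0, 6) is C_P = L/π = 6/π, achieved by sin(π/6·x).
A polynomial bump cannot attain the sharp Poincaré constant (only the first sine eigenfunction does), so the ratio is strictly less than C_P, consistent with ||u||_L² ≤ C_P ||u'||_L².


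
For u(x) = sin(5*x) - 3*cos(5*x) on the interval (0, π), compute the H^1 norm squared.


||u||_{H^1(0,π)}^2 = 130*π

u'(x) = 15*sin(5*x) + 5*cos(5*x).
Expand u² and (u')² and integrate term by term on (0, π), using: for integers n ≥ 1, ∫_0^π sin²(nx) dx = ∫_0^π cos²(nx) dx = π/2; for n ≠ n', ∫_0^π sin(nx)sin(n'x) dx = ∫_0^π cos(nx)cos(n'x) dx = 0; and by product-to-sum, ∫_0^π sin(nx)cos(n'x) dx = ½∫_0^π [sin((n+n')x) + sin((n−n')x)] dx, which is 0 when n+n' is even and 2n/(n²−n'²) when n+n' is odd (it need not vanish on (0, π)).
  u² squared terms: (-3)²·∫cos(5x)² dx = 9·π/2 = 9*π/2;  (1)²·∫sin(5x)² dx = 1·π/2 = π/2.
  u² cross terms: 2·(-3)·(1)·∫cos(5x)·sin(5x) dx = -6·(0) = 0.
  So ∫_0^π u² dx = 9*π/2 + π/2 + 0 = 5*π.
  (u')² squared terms: (5)²·∫cos(5x)² dx = 25·π/2 = 25*π/2;  (15)²·∫sin(5x)² dx = 225·π/2 = 225*π/2.
  (u')² cross terms: 2·(5)·(15)·∫cos(5x)·sin(5x) dx = 150·(0) = 0.
  So ∫_0^π (u')² dx = 25*π/2 + 225*π/2 + 0 = 125*π.
||u||_{H^1}^2 = (5*π) + (125*π) = 130*π.


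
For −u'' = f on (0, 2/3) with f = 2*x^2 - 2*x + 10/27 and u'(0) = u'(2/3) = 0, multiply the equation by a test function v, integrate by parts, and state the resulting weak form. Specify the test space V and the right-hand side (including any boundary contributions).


V = H^1(0, 2/3) (no boundary constraint on v; u is determined up to an additive constant); weak form: ∫_0^2/3 u'v' dx = ∫_0^2/3 (2*x^2 - 2*x + 10/27) v dx for all v ∈ V.

Multiply both sides by a test function v and integrate from 0 to 2/3:
  ∫_0^2/3 −u''(x) v(x) dx = ∫_0^2/3 f(x) v(x) dx.
Integrate the LHS by parts once:
  ∫_0^2/3 −u'' v dx = −[u'(x) v(x)]_0^2/3 + ∫_0^2/3 u'(x) v'(x) dx.
Thus ∫_0^2/3 u'(x) v'(x) dx = ∫_0^2/3 f(x) v(x) dx + [u'(x) v(x)]_0^2/3.
Choose V so that boundary terms are either known or forced to vanish.
u has homogeneous Neumann: u'(0) = u'(2/3) = 0. So [u' v]_0^2/3 = 0·v(2/3) − 0·v(0) = 0 for any v; take V = H^1(0, 2/3).
Weak formulation: find u (satisfying any essential BC) such that ∫_0^2/3 u'(x) v'(x) dx = ∫_0^2/3 f v dx for all v ∈ V (homogeneous Neumann, so boundary terms vanish).
Substituting f(x) = 2*x^2 - 2*x + 10/27, the right-hand side is ∫_0^2/3 (2*x^2 - 2*x + 10/27) v dx.
Compatibility check (pure Neumann): taking v ≡ 1 ∈ V gives 0 = ∫_0^2/3 f dx + (0) − (0), i.e. ∫_0^2/3 f dx must equal u'(0) − u'(2/3) = 0. Indeed ∫_0^2/3 (2*x^2 - 2*x + 10/27) dx = 0, so the data are compatible. The solution is then unique only up to an additive constant (fix it e.g. by requiring ∫_0^2/3 u dx = 0).


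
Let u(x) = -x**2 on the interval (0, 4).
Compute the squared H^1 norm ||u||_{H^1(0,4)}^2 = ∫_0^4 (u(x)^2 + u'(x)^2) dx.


||u||_{H^1}^2 = 4352/15

The H^1 norm (squared) on an interval (0, L) is
  ||u||_{H^1}^2 = ∫_0^L u(x)^2 dx + ∫_0^L u'(x)^2 dx.
Compute u'(x) = -2*x.
Then u(x)^2 = x**4 and u'(x)^2 = 4*x**2.
Integrate each monomial from 0 to 4 using ∫_0^4 c·x^n dx = c·4^(n+1)/(n+1):
  ∫_0^4 u(x)^2 dx = ∫_0^4 (x^4) dx. Term by term:
    ∫_0^4 x^4 dx = 1024/5.
  ∫_0^4 u'(x)^2 dx = ∫_0^4 (4*x^2) dx. Term by term:
    ∫_0^4 4*x^2 dx = 256/3.
Adding: ||u||_{H^1}^2 = 1024/5 + 256/3 = 4352/15.


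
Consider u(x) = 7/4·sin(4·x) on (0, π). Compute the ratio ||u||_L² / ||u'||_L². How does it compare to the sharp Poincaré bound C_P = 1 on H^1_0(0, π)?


||u||_L² / ||u'||_L² = 1/4 < C_P = 1.

u(x) = 7/4·sin(4·x), so u'(x) = 7*cos(4*x).
Writing u(x) = A·sin(kπx/L) with A = 7/4 and k = 4, use ∫_0^L sin²(kπx/L) dx = L/2 and ∫_0^L cos²(kπx/L) dx = L/2.
u² = 49/16·sin²(4·x) and (u')² = 49·cos²(4·x), and each of sin², cos² integrates to L/2 = π/2 over (0, π).
∫_0^π u² dx = 49*π/32, so ||u||_L² = 7*sqrt(2)*sqrt(π)/8.
∫_0^π (u')² dx = 49*π/2, so ||u'||_L² = 7*sqrt(2)*sqrt(π)/2.
Ratio ||u||_L² / ||u'||_L² = 1/4.
Sharp Poincaré constant on H^1_0(0, π) is C_P = L/π = 1, achieved by sin(x).
This is the k = 4 harmonic; the ratio L/(kπ) is strictly less than C_P = L/π, consistent with the sharp inequality ||u||_L² ≤ C_P ||u'||_L².


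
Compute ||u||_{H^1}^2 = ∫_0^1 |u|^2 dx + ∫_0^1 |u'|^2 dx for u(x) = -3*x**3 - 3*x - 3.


||u||_{H^1}^2 = 5151/70

The H^1 norm (squared) on an interval (0, L) is
  ||u||_{H^1}^2 = ∫_0^L u(x)^2 dx + ∫_0^L u'(x)^2 dx.
Compute u'(x) = -9*x**2 - 3.
Then u(x)^2 = 9*x**6 + 18*x**4 + 18*x**3 + 9*x**2 + 18*x + 9 and u'(x)^2 = 81*x**4 + 54*x**2 + 9.
Integrate each monomial from 0 to 1 using ∫_0^1 c·x^n dx = c·1^(n+1)/(n+1):
  ∫_0^1 u(x)^2 dx = ∫_0^1 (9*x^6 + 18*x^4 + 18*x^3 + 9*x^2 + 18*x + 9) dx. Term by term:
    ∫_0^1 9*x^6 dx = 9/7;  ∫_0^1 18*x^4 dx = 18/5;  ∫_0^1 18*x^3 dx = 9/2;
    ∫_0^1 9*x^2 dx = 3;  ∫_0^1 18*x dx = 9;  ∫_0^1 9 dx = 9.
  Sum: 9/7 + 18/5 + 9/2 + 3 + 9 + 9 = 2127/70.
  ∫_0^1 u'(x)^2 dx = ∫_0^1 (81*x^4 + 54*x^2 + 9) dx. Term by term:
    ∫_0^1 81*x^4 dx = 81/5;  ∫_0^1 54*x^2 dx = 18;  ∫_0^1 9 dx = 9.
  Sum: 81/5 + 18 + 9 = 216/5.
Adding: ||u||_{H^1}^2 = 2127/70 + 216/5 = 5151/70.


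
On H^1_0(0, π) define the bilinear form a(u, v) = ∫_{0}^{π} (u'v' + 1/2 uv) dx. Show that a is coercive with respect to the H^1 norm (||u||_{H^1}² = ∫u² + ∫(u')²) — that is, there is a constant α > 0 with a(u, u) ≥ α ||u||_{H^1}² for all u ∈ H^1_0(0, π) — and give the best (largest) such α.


α = 3/4

Coercivity of a(·,·) on H^1_0(0, π) means a(u, u) ≥ α ||u||_{H^1}² for every u ∈ H^1_0.
The interval has length L = π, and Poincaré/coercivity depend only on L. Here a(u, u) = ∫(u')² + (1/2)·∫u².
Here 0 < c = 1/2 < 1. The condition a(u,u) ≥ α||u||_{H^1}² reads (1−α)∫(u')² ≥ (α−c)∫u². Any admissible α is ≤ 1 (rapidly oscillating u have ∫u²/∫(u')² → 0), and α = 1 would force 0 ≥ (1−c)∫u², impossible since c < 1; so 1−α > 0. By the sharp Poincaré inequality on H^1_0 of an interval of length L, ∫(u')² ≥ (π/L)²∫u² with equality for the first sine mode sin(π(x−x₀)/L) (x₀ the left endpoint), so the inequality holds for all u iff (1−α)(π/L)² ≥ α − c, i.e. α ≤ ((π/L)² + c)/((π/L)² + 1) = (1 + c(L/π)²)/(1 + (L/π)²). With (π/L)² = 1 and c = 1/2, the largest admissible constant is α = ((π/L)² + c)/((π/L)² + 1).
Simplifying, α = 3/4.


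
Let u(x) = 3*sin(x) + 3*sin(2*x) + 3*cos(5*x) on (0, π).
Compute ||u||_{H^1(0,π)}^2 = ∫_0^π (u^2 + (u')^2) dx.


||u||_{H^1(0,π)}^2 = -624/7 + 297*π/2

u'(x) = -15*sin(5*x) + 3*cos(x) + 6*cos(2*x).
Expand u² and (u')² and integrate term by term on (0, π), using: for integers n ≥ 1, ∫_0^π sin²(nx) dx = ∫_0^π cos²(nx) dx = π/2; for n ≠ n', ∫_0^π sin(nx)sin(n'x) dx = ∫_0^π cos(nx)cos(n'x) dx = 0; and by product-to-sum, ∫_0^π sin(nx)cos(n'x) dx = ½∫_0^π [sin((n+n')x) + sin((n−n')x)] dx, which is 0 when n+n' is even and 2n/(n²−n'²) when n+n' is odd (it need not vanish on (0, π)).
  u² squared terms: (3)²·∫cos(5x)² dx = 9·π/2 = 9*π/2;  (3)²·∫sin(x)² dx = 9·π/2 = 9*π/2;  (3)²·∫sin(2x)² dx = 9·π/2 = 9*π/2.
  u² cross terms: 2·(3)·(3)·∫cos(5x)·sin(x) dx = 18·(0) = 0;  2·(3)·(3)·∫cos(5x)·sin(2x) dx = 18·(-4/21) = -24/7;  2·(3)·(3)·∫sin(x)·sin(2x) dx = 18·(0) = 0.
  So ∫_0^π u² dx = 9*π/2 + 9*π/2 + 9*π/2 + 0 − 24/7 + 0 = -24/7 + 27*π/2.
  (u')² squared terms: (-15)²·∫sin(5x)² dx = 225·π/2 = 225*π/2;  (3)²·∫cos(x)² dx = 9·π/2 = 9*π/2;  (6)²·∫cos(2x)² dx = 36·π/2 = 18*π.
  (u')² cross terms: 2·(-15)·(3)·∫sin(5x)·cos(x) dx = -90·(0) = 0;  2·(-15)·(6)·∫sin(5x)·cos(2x) dx = -180·(10/21) = -600/7;  2·(3)·(6)·∫cos(x)·cos(2x) dx = 36·(0) = 0.
  So ∫_0^π (u')² dx = 225*π/2 + 9*π/2 + 18*π + 0 − 600/7 + 0 = -600/7 + 135*π.
||u||_{H^1}^2 = (-24/7 + 27*π/2) + (-600/7 + 135*π) = -624/7 + 297*π/2.


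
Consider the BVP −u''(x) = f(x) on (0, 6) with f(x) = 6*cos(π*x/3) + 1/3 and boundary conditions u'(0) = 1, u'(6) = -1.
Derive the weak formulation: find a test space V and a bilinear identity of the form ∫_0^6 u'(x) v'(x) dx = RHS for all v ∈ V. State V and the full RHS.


V = H^1(0, 6) (v unrestricted at boundary; u is determined up to an additive constant); weak form: ∫_0^6 u'v' dx = ∫_0^6 (6*cos(π*x/3) + 1/3) v dx − v(6) − v(0) for all v ∈ V.

Multiply both sides by a test function v and integrate from 0 to 6:
  ∫_0^6 −u''(x) v(x) dx = ∫_0^6 f(x) v(x) dx.
Integrate the LHS by parts once:
  ∫_0^6 −u'' v dx = −[u'(x) v(x)]_0^6 + ∫_0^6 u'(x) v'(x) dx.
Thus ∫_0^6 u'(x) v'(x) dx = ∫_0^6 f(x) v(x) dx + [u'(x) v(x)]_0^6.
Choose V so that boundary terms are either known or forced to vanish.
u has inhomogeneous Neumann u'(0) = 1, u'(6) = -1. [u' v]_0^6 = (-1)·v(6) − (1)·v(0) = − v(6) − v(0). Take V = H^1(0, 6); boundary term becomes part of RHS.
Weak formulation: find u (satisfying any essential BC) such that ∫_0^6 u'(x) v'(x) dx = ∫_0^6 f v dx − v(6) − v(0) for all v ∈ V (Neumann data are natural BCs: they enter the RHS as boundary terms).
Substituting f(x) = 6*cos(π*x/3) + 1/3, the right-hand side is ∫_0^6 (6*cos(π*x/3) + 1/3) v dx − v(6) − v(0).
Compatibility check (pure Neumann): taking v ≡ 1 ∈ V gives 0 = ∫_0^6 f dx + (-1) − (1), i.e. ∫_0^6 f dx must equal u'(0) − u'(6) = 2. Indeed ∫_0^6 (6*cos(π*x/3) + 1/3) dx = 2, so the data are compatible. The solution is then unique only up to an additive constant (fix it e.g. by requiring ∫_0^6 u dx = 0).


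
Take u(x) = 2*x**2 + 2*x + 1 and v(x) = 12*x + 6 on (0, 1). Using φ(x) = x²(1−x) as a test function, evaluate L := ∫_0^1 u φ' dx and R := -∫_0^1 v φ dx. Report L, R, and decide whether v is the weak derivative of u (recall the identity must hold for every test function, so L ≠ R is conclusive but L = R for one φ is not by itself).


LHS = -11/30, RHS = -11/10. No, v is not the weak derivative of u.

u(x) = 2*x**2 + 2*x + 1, classical derivative u'(x) = 4*x + 2.
φ(x) = x²(1−x), so φ'(x) = x*(2 - 3*x).
Note φ(0) = φ(1) = 0, so the boundary term u·φ vanishes.
LHS = ∫_0^1 u(x) φ'(x) dx = ∫_0^1 (-6*x^4 - 2*x^3 + x^2 + 2*x) dx. Term by term:
  ∫_0^1 -6*x^4 dx = -6/5;  ∫_0^1 -2*x^3 dx = -1/2;  ∫_0^1 x^2 dx = 1/3;
  ∫_0^1 2*x dx = 1.
Sum: -6/5 − 1/2 + 1/3 + 1 = -11/30.
So LHS = -11/30.
∫_0^1 v(x) φ(x) dx = ∫_0^1 (-12*x^4 + 6*x^3 + 6*x^2) dx. Term by term:
  ∫_0^1 -12*x^4 dx = -12/5;  ∫_0^1 6*x^3 dx = 3/2;  ∫_0^1 6*x^2 dx = 2.
Sum: -12/5 + 3/2 + 2 = 11/10.
So RHS = -∫_0^1 v(x) φ(x) dx = -11/10.
LHS − RHS = 11/15 ≠ 0, so the identity fails.
(For a valid weak derivative the identity must hold for EVERY test function, in particular this one. The failure shows v is NOT the weak derivative of u.)
Correct weak derivative would be u'(x) = 4*x + 2.


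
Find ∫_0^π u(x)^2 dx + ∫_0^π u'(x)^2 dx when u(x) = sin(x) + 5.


||u||_{H^1(0,π)}^2 = 20 + 26*π

u'(x) = cos(x).
Expand u² and (u')² and integrate term by term on (0, π), using: for integers n ≥ 1, ∫_0^π sin²(nx) dx = ∫_0^π cos²(nx) dx = π/2; for n ≠ n', ∫_0^π sin(nx)sin(n'x) dx = ∫_0^π cos(nx)cos(n'x) dx = 0; and by product-to-sum, ∫_0^π sin(nx)cos(n'x) dx = ½∫_0^π [sin((n+n')x) + sin((n−n')x)] dx, which is 0 when n+n' is even and 2n/(n²−n'²) when n+n' is odd (it need not vanish on (0, π)). For the constant mode: ∫_0^π 1 dx = π, ∫_0^π cos(nx) dx = 0, ∫_0^π sin(nx) dx = (1−(−1)^n)/n.
  u² squared terms: (5)²·∫1 dx = 25·π = 25*π;  (1)²·∫sin(x)² dx = 1·π/2 = π/2.
  u² cross terms: 2·(5)·(1)·∫1·sin(x) dx = 10·(2) = 20.
  So ∫_0^π u² dx = 25*π + π/2 + 20 = 20 + 51*π/2.
  (u')² squared terms: (1)²·∫cos(x)² dx = 1·π/2 = π/2.
  So ∫_0^π (u')² dx = π/2.
||u||_{H^1}^2 = (20 + 51*π/2) + (π/2) = 20 + 26*π.


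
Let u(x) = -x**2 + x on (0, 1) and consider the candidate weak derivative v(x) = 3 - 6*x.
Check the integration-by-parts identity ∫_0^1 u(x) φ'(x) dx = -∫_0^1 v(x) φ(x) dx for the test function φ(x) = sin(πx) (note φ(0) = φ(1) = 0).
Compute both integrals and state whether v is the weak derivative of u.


LHS = 0, RHS = 0. No, v is not the weak derivative of u.

u(x) = -x**2 + x, classical derivative u'(x) = 1 - 2*x.
φ(x) = sin(πx), so φ'(x) = π*cos(π*x).
Note φ(0) = φ(1) = 0, so the boundary term u·φ vanishes.
LHS = ∫_0^1 u(x) φ'(x) dx = ∫_0^1 (-π*x^2*cos(π*x) + π*x*cos(π*x)) dx. Term by term:
  ∫_0^1 π*x*cos(π*x) dx = -2/π;  ∫_0^1 -π*x^2*cos(π*x) dx = 2/π.
Sum: -2/π + 2/π = 0.
So LHS = 0.
∫_0^1 v(x) φ(x) dx = ∫_0^1 (-6*x*sin(π*x) + 3*sin(π*x)) dx. Term by term:
  ∫_0^1 3*sin(π*x) dx = 6/π;  ∫_0^1 -6*x*sin(π*x) dx = -6/π.
Sum: 6/π − 6/π = 0.
So RHS = -∫_0^1 v(x) φ(x) dx = 0.
LHS = RHS, so the identity holds for this particular φ. But this is necessary, not sufficient: a weak derivative must satisfy the identity for EVERY test function in C_c^∞(0, 1).
Here u is smooth, so its weak derivative equals its classical derivative u'(x) = 1 - 2*x. Since v(x) = 3 - 6*x ≠ u'(x), v is NOT the weak derivative of u — the agreement for this single φ is a coincidence (the difference v − u' happens to be L²-orthogonal to this φ).


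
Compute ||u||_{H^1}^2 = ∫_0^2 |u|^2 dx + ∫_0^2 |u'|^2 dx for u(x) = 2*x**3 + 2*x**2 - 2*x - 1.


||u||_{H^1}^2 = 16518/35

The H^1 norm (squared) on an interval (0, L) is
  ||u||_{H^1}^2 = ∫_0^L u(x)^2 dx + ∫_0^L u'(x)^2 dx.
Compute u'(x) = 6*x**2 + 4*x - 2.
Then u(x)^2 = 4*x**6 + 8*x**5 - 4*x**4 - 12*x**3 + 4*x + 1 and u'(x)^2 = 36*x**4 + 48*x**3 - 8*x**2 - 16*x + 4.
Integrate each monomial from 0 to 2 using ∫_0^2 c·x^n dx = c·2^(n+1)/(n+1):
  ∫_0^2 u(x)^2 dx = ∫_0^2 (4*x^6 + 8*x^5 - 4*x^4 - 12*x^3 + 4*x + 1) dx. Term by term:
    ∫_0^2 4*x^6 dx = 512/7;  ∫_0^2 8*x^5 dx = 256/3;  ∫_0^2 -4*x^4 dx = -128/5;
    ∫_0^2 -12*x^3 dx = -48;  ∫_0^2 4*x dx = 8;  ∫_0^2 1 dx = 2.
  Sum: 512/7 + 256/3 − 128/5 − 48 + 8 + 2 = 9962/105.
  ∫_0^2 u'(x)^2 dx = ∫_0^2 (36*x^4 + 48*x^3 - 8*x^2 - 16*x + 4) dx. Term by term:
    ∫_0^2 36*x^4 dx = 1152/5;  ∫_0^2 48*x^3 dx = 192;  ∫_0^2 -8*x^2 dx = -64/3;
    ∫_0^2 -16*x dx = -32;  ∫_0^2 4 dx = 8.
  Sum: 1152/5 + 192 − 64/3 − 32 + 8 = 5656/15.
Adding: ||u||_{H^1}^2 = 9962/105 + 5656/15 = 16518/35.


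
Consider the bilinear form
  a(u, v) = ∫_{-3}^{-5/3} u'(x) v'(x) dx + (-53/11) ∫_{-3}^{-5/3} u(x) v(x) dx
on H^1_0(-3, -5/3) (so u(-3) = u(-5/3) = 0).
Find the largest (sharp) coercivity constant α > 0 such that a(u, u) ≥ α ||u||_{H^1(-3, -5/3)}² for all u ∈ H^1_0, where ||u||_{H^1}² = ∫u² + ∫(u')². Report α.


α = (-848 + 99*π^2)/(11*(16 + 9*π^2))

Coercivity of a(·,·) on H^1_0(-3, -5/3) means a(u, u) ≥ α ||u||_{H^1}² for every u ∈ H^1_0.
The interval has length L = 4/3, and Poincaré/coercivity depend only on L. Here a(u, u) = ∫(u')² + (-53/11)·∫u².
Here c = -53/11 < 0 with |c| < (π/L)² = 9*π^2/16, so coercivity still holds. The condition a(u,u) ≥ α||u||_{H^1}² reads (1−α)∫(u')² ≥ (α−c)∫u². Any admissible α is ≤ 1 (rapidly oscillating u have ∫u²/∫(u')² → 0), and α = 1 would force 0 ≥ (1−c)∫u², impossible since c < 1; so 1−α > 0. By the sharp Poincaré inequality on H^1_0 of an interval of length L, ∫(u')² ≥ (π/L)²∫u² with equality for the first sine mode sin(π(x−x₀)/L) (x₀ the left endpoint), so the inequality holds for all u iff (1−α)(π/L)² ≥ α − c, i.e. α ≤ ((π/L)² + c)/((π/L)² + 1) = (1 + c(L/π)²)/(1 + (L/π)²). (Direct route, valid since c ≤ 0: Poincaré gives c∫u² ≥ c(L/π)²∫(u')², so a(u,u) ≥ (1 + c(L/π)²)∫(u')², while ||u||_{H^1}² ≤ (1 + (L/π)²)∫(u')²; dividing yields the same α.) With (π/L)² = 9*π^2/16 and c = -53/11, the largest admissible constant is α = ((π/L)² + c)/((π/L)² + 1).
Simplifying, α = (-848 + 99*π^2)/(11*(16 + 9*π^2)).


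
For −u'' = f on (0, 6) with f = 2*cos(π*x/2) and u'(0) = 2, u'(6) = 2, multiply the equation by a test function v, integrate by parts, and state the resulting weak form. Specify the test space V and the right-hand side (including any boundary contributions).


V = H^1(0, 6) (v unrestricted at boundary; u is determined up to an additive constant); weak form: ∫_0^6 u'v' dx = ∫_0^6 (2*cos(π*x/2)) v dx + 2·v(6) − 2·v(0) for all v ∈ V.

Multiply both sides by a test function v and integrate from 0 to 6:
  ∫_0^6 −u''(x) v(x) dx = ∫_0^6 f(x) v(x) dx.
Integrate the LHS by parts once:
  ∫_0^6 −u'' v dx = −[u'(x) v(x)]_0^6 + ∫_0^6 u'(x) v'(x) dx.
Thus ∫_0^6 u'(x) v'(x) dx = ∫_0^6 f(x) v(x) dx + [u'(x) v(x)]_0^6.
Choose V so that boundary terms are either known or forced to vanish.
u has inhomogeneous Neumann u'(0) = 2, u'(6) = 2. [u' v]_0^6 = (2)·v(6) − (2)·v(0) = 2·v(6) − 2·v(0). Take V = H^1(0, 6); boundary term becomes part of RHS.
Weak formulation: find u (satisfying any essential BC) such that ∫_0^6 u'(x) v'(x) dx = ∫_0^6 f v dx + 2·v(6) − 2·v(0) for all v ∈ V (Neumann data are natural BCs: they enter the RHS as boundary terms).
Substituting f(x) = 2*cos(π*x/2), the right-hand side is ∫_0^6 (2*cos(π*x/2)) v dx + 2·v(6) − 2·v(0).
Compatibility check (pure Neumann): taking v ≡ 1 ∈ V gives 0 = ∫_0^6 f dx + (2) − (2), i.e. ∫_0^6 f dx must equal u'(0) − u'(6) = 0. Indeed ∫_0^6 (2*cos(π*x/2)) dx = 0, so the data are compatible. The solution is then unique only up to an additive constant (fix it e.g. by requiring ∫_0^6 u dx = 0).


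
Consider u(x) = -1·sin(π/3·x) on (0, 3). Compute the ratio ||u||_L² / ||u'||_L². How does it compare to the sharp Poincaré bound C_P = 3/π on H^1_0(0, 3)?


||u||_L² / ||u'||_L² = 3/π = C_P.

u(x) = -1·sin(π/3·x), so u'(x) = -π*cos(π*x/3)/3.
Writing u(x) = A·sin(kπx/L) with A = -1 and k = 1, use ∫_0^L sin²(kπx/L) dx = L/2 and ∫_0^L cos²(kπx/L) dx = L/2.
u² = 1·sin²(π/3·x) and (u')² = π^2/9·cos²(π/3·x), and each of sin², cos² integrates to L/2 = 3/2 over (0, 3).
∫_0^3 u² dx = 3/2, so ||u||_L² = sqrt(6)/2.
∫_0^3 (u')² dx = π^2/6, so ||u'||_L² = sqrt(6)*π/6.
Ratio ||u||_L² / ||u'||_L² = 3/π.
Sharp Poincaré constant on H^1_0(0, 3) is C_P = L/π = 3/π, achieved by sin(π/3·x).
This is the k = 1 eigenfunction (up to amplitude), so the ratio equals the sharp Poincaré constant exactly.


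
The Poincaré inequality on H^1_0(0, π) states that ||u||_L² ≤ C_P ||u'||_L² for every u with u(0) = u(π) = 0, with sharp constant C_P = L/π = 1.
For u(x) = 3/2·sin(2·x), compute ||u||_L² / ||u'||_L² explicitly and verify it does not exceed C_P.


||u||_L² / ||u'||_L² = 1/2 < C_P = 1.

u(x) = 3/2·sin(2·x), so u'(x) = 3*cos(2*x).
Writing u(x) = A·sin(kπx/L) with A = 3/2 and k = 2, use ∫_0^L sin²(kπx/L) dx = L/2 and ∫_0^L cos²(kπx/L) dx = L/2.
u² = 9/4·sin²(2·x) and (u')² = 9·cos²(2·x), and each of sin², cos² integrates to L/2 = π/2 over (0, π).
∫_0^π u² dx = 9*π/8, so ||u||_L² = 3*sqrt(2)*sqrt(π)/4.
∫_0^π (u')² dx = 9*π/2, so ||u'||_L² = 3*sqrt(2)*sqrt(π)/2.
Ratio ||u||_L² / ||u'||_L² = 1/2.
Sharp Poincaré constant on H^1_0(0, π) is C_P = L/π = 1, achieved by sin(x).
This is the k = 2 harmonic; the ratio L/(kπ) is strictly less than C_P = L/π, consistent with the sharp inequality ||u||_L² ≤ C_P ||u'||_L².


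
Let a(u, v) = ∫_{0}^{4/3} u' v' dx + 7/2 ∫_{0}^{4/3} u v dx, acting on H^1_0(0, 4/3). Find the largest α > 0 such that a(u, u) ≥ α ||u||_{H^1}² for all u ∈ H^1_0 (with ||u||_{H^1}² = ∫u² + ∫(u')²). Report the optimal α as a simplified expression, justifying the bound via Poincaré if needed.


α = 1

Coercivity of a(·,·) on H^1_0(0, 4/3) means a(u, u) ≥ α ||u||_{H^1}² for every u ∈ H^1_0.
The interval has length L = 4/3, and Poincaré/coercivity depend only on L. Here a(u, u) = ∫(u')² + (7/2)·∫u².
Here c = 7/2 ≥ 1, so a(u,u) = ∫(u')² + c∫u² ≥ ∫(u')² + ∫u² = ||u||_{H^1}², i.e. α = 1 works. No larger α is possible: a(u,u) ≥ α||u||_{H^1}² means (1−α)∫(u')² ≥ (α−c)∫u², and for the modes u_n = sin(nπ(x−x₀)/L) (x₀ the left endpoint) one has ∫u_n²/∫(u_n')² = (L/(nπ))² → 0, so a(u_n,u_n)/||u_n||_{H^1}² → 1. Hence the optimal constant is α = 1.
Therefore α = 1.


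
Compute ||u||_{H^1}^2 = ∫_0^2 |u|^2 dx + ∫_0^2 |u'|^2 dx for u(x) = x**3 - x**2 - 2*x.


||u||_{H^1}^2 = 584/35

The H^1 norm (squared) on an interval (0, L) is
  ||u||_{H^1}^2 = ∫_0^L u(x)^2 dx + ∫_0^L u'(x)^2 dx.
Compute u'(x) = 3*x**2 - 2*x - 2.
Then u(x)^2 = x**6 - 2*x**5 - 3*x**4 + 4*x**3 + 4*x**2 and u'(x)^2 = 9*x**4 - 12*x**3 - 8*x**2 + 8*x + 4.
Integrate each monomial from 0 to 2 using ∫_0^2 c·x^n dx = c·2^(n+1)/(n+1):
  ∫_0^2 u(x)^2 dx = ∫_0^2 (x^6 - 2*x^5 - 3*x^4 + 4*x^3 + 4*x^2) dx. Term by term:
    ∫_0^2 x^6 dx = 128/7;  ∫_0^2 -2*x^5 dx = -64/3;  ∫_0^2 -3*x^4 dx = -96/5;
    ∫_0^2 4*x^3 dx = 16;  ∫_0^2 4*x^2 dx = 32/3.
  Sum: 128/7 − 64/3 − 96/5 + 16 + 32/3 = 464/105.
  ∫_0^2 u'(x)^2 dx = ∫_0^2 (9*x^4 - 12*x^3 - 8*x^2 + 8*x + 4) dx. Term by term:
    ∫_0^2 9*x^4 dx = 288/5;  ∫_0^2 -12*x^3 dx = -48;  ∫_0^2 -8*x^2 dx = -64/3;
    ∫_0^2 8*x dx = 16;  ∫_0^2 4 dx = 8.
  Sum: 288/5 − 48 − 64/3 + 16 + 8 = 184/15.
Adding: ||u||_{H^1}^2 = 464/105 + 184/15 = 584/35.


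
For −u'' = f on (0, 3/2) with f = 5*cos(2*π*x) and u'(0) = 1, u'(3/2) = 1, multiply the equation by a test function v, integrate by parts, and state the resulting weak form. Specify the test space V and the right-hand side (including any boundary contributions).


V = H^1(0, 3/2) (v unrestricted at boundary; u is determined up to an additive constant); weak form: ∫_0^3/2 u'v' dx = ∫_0^3/2 (5*cos(2*π*x)) v dx + v(3/2) − v(0) for all v ∈ V.

Multiply both sides by a test function v and integrate from 0 to 3/2:
  ∫_0^3/2 −u''(x) v(x) dx = ∫_0^3/2 f(x) v(x) dx.
Integrate the LHS by parts once:
  ∫_0^3/2 −u'' v dx = −[u'(x) v(x)]_0^3/2 + ∫_0^3/2 u'(x) v'(x) dx.
Thus ∫_0^3/2 u'(x) v'(x) dx = ∫_0^3/2 f(x) v(x) dx + [u'(x) v(x)]_0^3/2.
Choose V so that boundary terms are either known or forced to vanish.
u has inhomogeneous Neumann u'(0) = 1, u'(3/2) = 1. [u' v]_0^3/2 = (1)·v(3/2) − (1)·v(0) = v(3/2) − v(0). Take V = H^1(0, 3/2); boundary term becomes part of RHS.
Weak formulation: find u (satisfying any essential BC) such that ∫_0^3/2 u'(x) v'(x) dx = ∫_0^3/2 f v dx + v(3/2) − v(0) for all v ∈ V (Neumann data are natural BCs: they enter the RHS as boundary terms).
Substituting f(x) = 5*cos(2*π*x), the right-hand side is ∫_0^3/2 (5*cos(2*π*x)) v dx + v(3/2) − v(0).
Compatibility check (pure Neumann): taking v ≡ 1 ∈ V gives 0 = ∫_0^3/2 f dx + (1) − (1), i.e. ∫_0^3/2 f dx must equal u'(0) − u'(3/2) = 0. Indeed ∫_0^3/2 (5*cos(2*π*x)) dx = 0, so the data are compatible. The solution is then unique only up to an additive constant (fix it e.g. by requiring ∫_0^3/2 u dx = 0).


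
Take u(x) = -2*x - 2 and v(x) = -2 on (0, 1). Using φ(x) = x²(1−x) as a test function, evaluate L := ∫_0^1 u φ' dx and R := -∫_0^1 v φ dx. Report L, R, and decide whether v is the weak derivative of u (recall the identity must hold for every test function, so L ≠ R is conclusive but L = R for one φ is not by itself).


LHS = 1/6, RHS = 1/6. Yes, v = u' weakly.

u(x) = -2*x - 2, classical derivative u'(x) = -2.
φ(x) = x²(1−x), so φ'(x) = x*(2 - 3*x).
Note φ(0) = φ(1) = 0, so the boundary term u·φ vanishes.
LHS = ∫_0^1 u(x) φ'(x) dx = ∫_0^1 (6*x^3 + 2*x^2 - 4*x) dx. Term by term:
  ∫_0^1 6*x^3 dx = 3/2;  ∫_0^1 2*x^2 dx = 2/3;  ∫_0^1 -4*x dx = -2.
Sum: 3/2 + 2/3 − 2 = 1/6.
So LHS = 1/6.
∫_0^1 v(x) φ(x) dx = ∫_0^1 (2*x^3 - 2*x^2) dx. Term by term:
  ∫_0^1 2*x^3 dx = 1/2;  ∫_0^1 -2*x^2 dx = -2/3.
Sum: 1/2 − 2/3 = -1/6.
So RHS = -∫_0^1 v(x) φ(x) dx = 1/6.
LHS = RHS, so the identity holds for this test φ.
Moreover u is smooth here and v(x) = u'(x) = -2 pointwise, so the identity holds for every test function. Hence v is the weak derivative of u.


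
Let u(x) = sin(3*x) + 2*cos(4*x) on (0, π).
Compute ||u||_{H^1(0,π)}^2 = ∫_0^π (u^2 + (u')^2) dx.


||u||_{H^1(0,π)}^2 = -408/7 + 39*π

u'(x) = -8*sin(4*x) + 3*cos(3*x).
Expand u² and (u')² and integrate term by term on (0, π), using: for integers n ≥ 1, ∫_0^π sin²(nx) dx = ∫_0^π cos²(nx) dx = π/2; for n ≠ n', ∫_0^π sin(nx)sin(n'x) dx = ∫_0^π cos(nx)cos(n'x) dx = 0; and by product-to-sum, ∫_0^π sin(nx)cos(n'x) dx = ½∫_0^π [sin((n+n')x) + sin((n−n')x)] dx, which is 0 when n+n' is even and 2n/(n²−n'²) when n+n' is odd (it need not vanish on (0, π)).
  u² squared terms: (2)²·∫cos(4x)² dx = 4·π/2 = 2*π;  (1)²·∫sin(3x)² dx = 1·π/2 = π/2.
  u² cross terms: 2·(2)·(1)·∫cos(4x)·sin(3x) dx = 4·(-6/7) = -24/7.
  So ∫_0^π u² dx = 2*π + π/2 − 24/7 = -24/7 + 5*π/2.
  (u')² squared terms: (-8)²·∫sin(4x)² dx = 64·π/2 = 32*π;  (3)²·∫cos(3x)² dx = 9·π/2 = 9*π/2.
  (u')² cross terms: 2·(-8)·(3)·∫sin(4x)·cos(3x) dx = -48·(8/7) = -384/7.
  So ∫_0^π (u')² dx = 32*π + 9*π/2 − 384/7 = -384/7 + 73*π/2.
||u||_{H^1}^2 = (-24/7 + 5*π/2) + (-384/7 + 73*π/2) = -408/7 + 39*π.


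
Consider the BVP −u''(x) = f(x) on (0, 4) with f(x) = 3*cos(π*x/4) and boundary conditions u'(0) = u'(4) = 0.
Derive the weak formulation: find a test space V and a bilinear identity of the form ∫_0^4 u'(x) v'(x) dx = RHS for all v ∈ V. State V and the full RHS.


V = H^1(0, 4) (no boundary constraint on v; u is determined up to an additive constant); weak form: ∫_0^4 u'v' dx = ∫_0^4 (3*cos(π*x/4)) v dx for all v ∈ V.

Multiply both sides by a test function v and integrate from 0 to 4:
  ∫_0^4 −u''(x) v(x) dx = ∫_0^4 f(x) v(x) dx.
Integrate the LHS by parts once:
  ∫_0^4 −u'' v dx = −[u'(x) v(x)]_0^4 + ∫_0^4 u'(x) v'(x) dx.
Thus ∫_0^4 u'(x) v'(x) dx = ∫_0^4 f(x) v(x) dx + [u'(x) v(x)]_0^4.
Choose V so that boundary terms are either known or forced to vanish.
u has homogeneous Neumann: u'(0) = u'(4) = 0. So [u' v]_0^4 = 0·v(4) − 0·v(0) = 0 for any v; take V = H^1(0, 4).
Weak formulation: find u (satisfying any essential BC) such that ∫_0^4 u'(x) v'(x) dx = ∫_0^4 f v dx for all v ∈ V (homogeneous Neumann, so boundary terms vanish).
Substituting f(x) = 3*cos(π*x/4), the right-hand side is ∫_0^4 (3*cos(π*x/4)) v dx.
Compatibility check (pure Neumann): taking v ≡ 1 ∈ V gives 0 = ∫_0^4 f dx + (0) − (0), i.e. ∫_0^4 f dx must equal u'(0) − u'(4) = 0. Indeed ∫_0^4 (3*cos(π*x/4)) dx = 0, so the data are compatible. The solution is then unique only up to an additive constant (fix it e.g. by requiring ∫_0^4 u dx = 0).


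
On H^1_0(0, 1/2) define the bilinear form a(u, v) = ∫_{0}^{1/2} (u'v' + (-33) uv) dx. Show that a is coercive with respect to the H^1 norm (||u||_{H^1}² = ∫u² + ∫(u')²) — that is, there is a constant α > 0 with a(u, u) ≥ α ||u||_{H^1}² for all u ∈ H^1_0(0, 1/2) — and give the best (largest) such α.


α = (-33 + 4*π^2)/(1 + 4*π^2)

Coercivity of a(·,·) on H^1_0(0, 1/2) means a(u, u) ≥ α ||u||_{H^1}² for every u ∈ H^1_0.
The interval has length L = 1/2, and Poincaré/coercivity depend only on L. Here a(u, u) = ∫(u')² + (-33)·∫u².
Here c = -33 < 0 with |c| < (π/L)² = 4*π^2, so coercivity still holds. The condition a(u,u) ≥ α||u||_{H^1}² reads (1−α)∫(u')² ≥ (α−c)∫u². Any admissible α is ≤ 1 (rapidly oscillating u have ∫u²/∫(u')² → 0), and α = 1 would force 0 ≥ (1−c)∫u², impossible since c < 1; so 1−α > 0. By the sharp Poincaré inequality on H^1_0 of an interval of length L, ∫(u')² ≥ (π/L)²∫u² with equality for the first sine mode sin(π(x−x₀)/L) (x₀ the left endpoint), so the inequality holds for all u iff (1−α)(π/L)² ≥ α − c, i.e. α ≤ ((π/L)² + c)/((π/L)² + 1) = (1 + c(L/π)²)/(1 + (L/π)²). (Direct route, valid since c ≤ 0: Poincaré gives c∫u² ≥ c(L/π)²∫(u')², so a(u,u) ≥ (1 + c(L/π)²)∫(u')², while ||u||_{H^1}² ≤ (1 + (L/π)²)∫(u')²; dividing yields the same α.) With (π/L)² = 4*π^2 and c = -33, the largest admissible constant is α = ((π/L)² + c)/((π/L)² + 1).
Simplifying, α = (-33 + 4*π^2)/(1 + 4*π^2).


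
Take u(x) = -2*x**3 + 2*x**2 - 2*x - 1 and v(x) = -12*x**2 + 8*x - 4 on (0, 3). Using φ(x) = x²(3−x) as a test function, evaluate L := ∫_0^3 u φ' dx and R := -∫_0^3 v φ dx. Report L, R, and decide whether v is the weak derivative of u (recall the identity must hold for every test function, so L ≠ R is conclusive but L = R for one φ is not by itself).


LHS = 1107/10, RHS = 1107/5. No, v is not the weak derivative of u.

u(x) = -2*x**3 + 2*x**2 - 2*x - 1, classical derivative u'(x) = -6*x**2 + 4*x - 2.
φ(x) = x²(3−x), so φ'(x) = 3*x*(2 - x).
Note φ(0) = φ(3) = 0, so the boundary term u·φ vanishes.
LHS = ∫_0^3 u(x) φ'(x) dx = ∫_0^3 (6*x^5 - 18*x^4 + 18*x^3 - 9*x^2 - 6*x) dx. Term by term:
  ∫_0^3 6*x^5 dx = 729;  ∫_0^3 -18*x^4 dx = -4374/5;  ∫_0^3 18*x^3 dx = 729/2;
  ∫_0^3 -9*x^2 dx = -81;  ∫_0^3 -6*x dx = -27.
Sum: 729 − 4374/5 + 729/2 − 81 − 27 = 1107/10.
So LHS = 1107/10.
∫_0^3 v(x) φ(x) dx = ∫_0^3 (12*x^5 - 44*x^4 + 28*x^3 - 12*x^2) dx. Term by term:
  ∫_0^3 12*x^5 dx = 1458;  ∫_0^3 -44*x^4 dx = -10692/5;  ∫_0^3 28*x^3 dx = 567;
  ∫_0^3 -12*x^2 dx = -108.
Sum: 1458 − 10692/5 + 567 − 108 = -1107/5.
So RHS = -∫_0^3 v(x) φ(x) dx = 1107/5.
LHS − RHS = -1107/10 ≠ 0, so the identity fails.
(For a valid weak derivative the identity must hold for EVERY test function, in particular this one. The failure shows v is NOT the weak derivative of u.)
Correct weak derivative would be u'(x) = -6*x**2 + 4*x - 2.
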